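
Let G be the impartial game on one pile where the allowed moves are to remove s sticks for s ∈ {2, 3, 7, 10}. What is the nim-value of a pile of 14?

Compute g(0), g(1), … for moves {2, 3, 7, 10}:
g(0) = mex{} = 0
g(1) = mex{} = 0
g(2) = mex{0} = 1
g(3) = mex{0} = 1
g(4) = mex{0,1} = 2
g(5) = mex{1} = 0
g(6) = mex{1,2} = 0
g(7) = mex{0,2} = 1
g(8) = mex{0} = 1
g(9) = mex{0,1} = 2
g(10) = mex{0,1} = 2
g(11) = mex{0,1,2} = 3
g(12) = mex{0,1,2} = 3
g(13) = mex{0,1,2,3} = 4
g(14) = mex{1,2,3} = 0
So g(14) = 0.

0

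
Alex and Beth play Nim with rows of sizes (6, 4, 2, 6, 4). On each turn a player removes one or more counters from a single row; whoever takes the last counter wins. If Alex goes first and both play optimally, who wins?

Alex wins

Nim-sum: 6 XOR 4 XOR 2 XOR 6 XOR 4 = 2.
The nim-sum is 2 ≠ 0, so this is an N-position: the player to move can win; Alex has a winning move.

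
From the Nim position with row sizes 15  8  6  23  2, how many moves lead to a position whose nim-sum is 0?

1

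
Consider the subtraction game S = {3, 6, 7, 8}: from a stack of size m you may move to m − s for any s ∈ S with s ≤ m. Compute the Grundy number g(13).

Compute g(0), g(1), … for moves {3, 6, 7, 8}:
g(0) = mex{} = 0
g(1) = mex{} = 0
g(2) = mex{} = 0
g(3) = mex{0} = 1
g(4) = mex{0} = 1
g(5) = mex{0} = 1
g(6) = mex{0,1} = 2
g(7) = mex{0,1} = 2
g(8) = mex{0,1} = 2
g(9) = mex{0,1,2} = 3
g(10) = mex{0,1,2} = 3
g(11) = mex{1,2} = 0
g(12) = mex{1,2,3} = 0
g(13) = mex{1,2,3} = 0
So g(13) = 0.

0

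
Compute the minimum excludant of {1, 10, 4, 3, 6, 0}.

The values 0, 1 are all present; 2 is the first non-negative integer missing from the set.

2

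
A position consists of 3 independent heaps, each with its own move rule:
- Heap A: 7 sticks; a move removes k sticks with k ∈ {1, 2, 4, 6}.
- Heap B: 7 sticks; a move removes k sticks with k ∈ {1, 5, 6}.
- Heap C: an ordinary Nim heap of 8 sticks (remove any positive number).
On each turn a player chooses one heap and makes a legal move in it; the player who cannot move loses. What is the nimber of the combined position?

15

For heap A, compute g(0), g(1), … with moves {1, 2, 4, 6}:
g(0) = mex{} = 0
g(1) = mex{0} = 1
g(2) = mex{0,1} = 2
g(3) = mex{1,2} = 0
g(4) = mex{0,2} = 1
g(5) = mex{0,1} = 2
g(6) = mex{0,1,2} = 3
g(7) = mex{0,1,2,3} = 4
So g(7) = 4.
Build the Grundy sequence for heap B with g(k) = mex{g(k−s) : s ∈ {1, 5, 6}, s ≤ k}:
g(0) = mex{} = 0
g(1) = mex{0} = 1
g(2) = mex{1} = 0
g(3) = mex{0} = 1
g(4) = mex{1} = 0
g(5) = mex{0} = 1
g(6) = mex{0,1} = 2
g(7) = mex{0,1,2} = 3
So g(7) = 3.
Heap C is a plain Nim heap of size 8, so its Grundy value is 8.
By the Sprague-Grundy theorem, the Grundy value of a sum of independent games is the XOR of the component values.
Combined value = 4 ⊕ 3 ⊕ 8 = 15.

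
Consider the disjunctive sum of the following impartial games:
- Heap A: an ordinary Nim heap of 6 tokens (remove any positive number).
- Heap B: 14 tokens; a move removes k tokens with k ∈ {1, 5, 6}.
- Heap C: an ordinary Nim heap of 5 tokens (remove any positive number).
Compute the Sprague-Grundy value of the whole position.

2

Heap A is a plain Nim heap of size 6, so its Grundy value is 6.
Build the Grundy sequence for heap B with g(k) = mex{g(k−s) : s ∈ {1, 5, 6}, s ≤ k}:
k:     0  1  2  3  4  5  6  7  8  9 10 11 12 13 14
g(k):  0  1  0  1  0  1  2  3  2  3  2  0  1  0  1
So g(14) = 1.
Heap C is a plain Nim heap of size 5, so its Grundy value is 5.
The value of a disjunctive sum is the nim-sum of the parts.
Combined value = 6 ⊕ 1 ⊕ 5 = 2.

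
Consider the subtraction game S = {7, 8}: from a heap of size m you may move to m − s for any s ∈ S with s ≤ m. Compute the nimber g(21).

0

Grundy values for subtraction set {7, 8}:
k:     0  1  2  3  4  5  6  7  8  9 10 11 12 13 14 15 16 17 18 19 20 21
g(k):  0  0  0  0  0  0  0  1  1  1  1  1  1  1  2  0  0  0  0  0  0  0
So g(21) = 0.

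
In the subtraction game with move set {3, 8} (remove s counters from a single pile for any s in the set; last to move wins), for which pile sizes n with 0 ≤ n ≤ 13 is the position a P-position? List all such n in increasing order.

0, 1, 2, 6, 7, 11, 12, 13

Grundy values for subtraction set {3, 8}:
k:     0  1  2  3  4  5  6  7  8  9 10 11 12 13
g(k):  0  0  0  1  1  1  0  0  2  1  1  0  0  0
The P-positions (g = 0) in 0..13 are 0, 1, 2, 6, 7, 11, 12, 13.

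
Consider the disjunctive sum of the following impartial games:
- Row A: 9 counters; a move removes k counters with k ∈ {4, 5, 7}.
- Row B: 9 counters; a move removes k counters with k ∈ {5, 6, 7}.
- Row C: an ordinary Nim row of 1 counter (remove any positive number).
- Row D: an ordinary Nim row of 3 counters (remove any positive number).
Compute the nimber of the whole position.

1

For row A, compute g(0), g(1), … with moves {4, 5, 7}:
g(0) = mex{} = 0
g(1) = mex{} = 0
g(2) = mex{} = 0
g(3) = mex{} = 0
g(4) = mex{0} = 1
g(5) = mex{0} = 1
g(6) = mex{0} = 1
g(7) = mex{0} = 1
g(8) = mex{0,1} = 2
g(9) = mex{0,1} = 2
So g(9) = 2.
Grundy values for row B (subtraction set {5, 6, 7}):
k:     0  1  2  3  4  5  6  7  8  9
g(k):  0  0  0  0  0  1  1  1  1  1
So g(9) = 1.
Row C is a plain Nim row of size 1, so its Grundy value is 1.
Row D is a plain Nim row of size 3, so its Grundy value is 3.
The value of a disjunctive sum is the nim-sum of the parts.
Combined value = 2 XOR 1 XOR 1 XOR 3 = 1.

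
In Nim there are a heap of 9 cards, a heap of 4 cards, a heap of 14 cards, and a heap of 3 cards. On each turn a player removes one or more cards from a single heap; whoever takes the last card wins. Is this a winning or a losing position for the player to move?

Losing position

Bitwise XOR of the heap sizes:
  1001  (9)
  0100  (4)
  1110  (14)
  0011  (3)
  ----
  0000  (0)
The nim-sum is 0, so this is a P-position: the player to move is in a losing position under optimal play.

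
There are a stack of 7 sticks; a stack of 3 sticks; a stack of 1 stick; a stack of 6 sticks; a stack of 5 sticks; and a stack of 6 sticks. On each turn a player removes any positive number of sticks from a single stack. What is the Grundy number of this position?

Nim-sum: 7 XOR 3 XOR 1 XOR 6 XOR 5 XOR 6 = 0.

0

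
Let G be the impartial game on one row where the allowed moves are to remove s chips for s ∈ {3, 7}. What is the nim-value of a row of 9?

Grundy values for subtraction set {3, 7}:
g(0) = mex{} = 0
g(1) = mex{} = 0
g(2) = mex{} = 0
g(3) = mex{0} = 1
g(4) = mex{0} = 1
g(5) = mex{0} = 1
g(6) = mex{1} = 0
g(7) = mex{0,1} = 2
g(8) = mex{0,1} = 2
g(9) = mex{0} = 1
So g(9) = 1.

1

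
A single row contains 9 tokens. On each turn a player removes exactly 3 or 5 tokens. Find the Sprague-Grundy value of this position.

0

Compute g(0), g(1), … for moves {3, 5}:
g(0) = mex{} = 0
g(1) = mex{} = 0
g(2) = mex{} = 0
g(3) = mex{0} = 1
g(4) = mex{0} = 1
g(5) = mex{0} = 1
g(6) = mex{0,1} = 2
g(7) = mex{0,1} = 2
g(8) = mex{1} = 0
g(9) = mex{1,2} = 0
So g(9) = 0.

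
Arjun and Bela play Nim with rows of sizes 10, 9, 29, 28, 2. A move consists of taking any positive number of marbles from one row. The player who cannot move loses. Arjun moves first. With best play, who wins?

Bela wins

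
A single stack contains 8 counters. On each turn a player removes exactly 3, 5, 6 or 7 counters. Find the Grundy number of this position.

2

Compute g(0), g(1), … for moves {3, 5, 6, 7}:
k:     0  1  2  3  4  5  6  7  8
g(k):  0  0  0  1  1  1  2  2  2
So g(8) = 2.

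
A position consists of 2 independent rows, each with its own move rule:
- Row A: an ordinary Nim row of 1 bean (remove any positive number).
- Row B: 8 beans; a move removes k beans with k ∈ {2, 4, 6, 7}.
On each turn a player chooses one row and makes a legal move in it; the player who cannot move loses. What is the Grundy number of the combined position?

Row A is a plain Nim row of size 1, so its Grundy value is 1.
Grundy values for row B (subtraction set {2, 4, 6, 7}):
g(0) = mex{} = 0
g(1) = mex{} = 0
g(2) = mex{0} = 1
g(3) = mex{0} = 1
g(4) = mex{0,1} = 2
g(5) = mex{0,1} = 2
g(6) = mex{0,1,2} = 3
g(7) = mex{0,1,2} = 3
g(8) = mex{0,1,2,3} = 4
So g(8) = 4.
By the Sprague-Grundy theorem, the Grundy value of a sum of independent games is the XOR of the component values.
Combined value = 1 ⊕ 4 = 5.

5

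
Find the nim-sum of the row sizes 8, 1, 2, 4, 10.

5

Write each in binary and XOR column by column:
  1000  (8)
  0001  (1)
  0010  (2)
  0100  (4)
  1010  (10)
  ----
  0101  (5)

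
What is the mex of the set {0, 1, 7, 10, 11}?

The values 0, 1 are all present; 2 is the first non-negative integer missing from the set.

2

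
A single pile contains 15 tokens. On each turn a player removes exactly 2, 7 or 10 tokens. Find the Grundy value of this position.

1

Grundy values for subtraction set {2, 7, 10}:
k:     0  1  2  3  4  5  6  7  8  9 10 11 12 13 14 15
g(k):  0  0  1  1  0  0  1  1  2  0  3  1  2  0  3  1
So g(15) = 1.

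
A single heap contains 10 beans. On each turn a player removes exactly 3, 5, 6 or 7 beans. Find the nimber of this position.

0

Grundy values for subtraction set {3, 5, 6, 7}:
g(0) = mex{} = 0
g(1) = mex{} = 0
g(2) = mex{} = 0
g(3) = mex{0} = 1
g(4) = mex{0} = 1
g(5) = mex{0} = 1
g(6) = mex{0,1} = 2
g(7) = mex{0,1} = 2
g(8) = mex{0,1} = 2
g(9) = mex{0,1,2} = 3
g(10) = mex{1,2} = 0
So g(10) = 0.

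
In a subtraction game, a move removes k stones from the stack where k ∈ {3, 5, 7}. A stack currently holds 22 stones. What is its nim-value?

0

Compute g(0), g(1), … for moves {3, 5, 7}:
k:     0  1  2  3  4  5  6  7  8  9 10 11 12 13 14 15 16 17 18 19 20 21 22
g(k):  0  0  0  1  1  1  2  2  2  3  0  0  0  1  1  1  2  2  2  3  0  0  0
So g(22) = 0.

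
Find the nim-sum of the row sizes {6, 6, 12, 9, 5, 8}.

Compute the nim-sum pairwise:
6 ^ 6 = 0
0 ^ 12 = 12
12 ^ 9 = 5
5 ^ 5 = 0
0 ^ 8 = 8

8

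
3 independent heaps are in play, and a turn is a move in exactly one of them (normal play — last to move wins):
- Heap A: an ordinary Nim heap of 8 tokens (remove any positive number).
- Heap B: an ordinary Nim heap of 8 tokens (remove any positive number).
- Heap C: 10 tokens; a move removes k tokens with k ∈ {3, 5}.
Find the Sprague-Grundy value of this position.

0

Heap A is a plain Nim heap of size 8, so its Grundy value is 8.
Heap B is a plain Nim heap of size 8, so its Grundy value is 8.
Build the Grundy sequence for heap C with g(k) = mex{g(k−s) : s ∈ {3, 5}, s ≤ k}:
k:     0  1  2  3  4  5  6  7  8  9 10
g(k):  0  0  0  1  1  1  2  2  0  0  0
So g(10) = 0.
The value of a disjunctive sum is the nim-sum of the parts.
Combined value = 8 ⊕ 8 ⊕ 0 = 0.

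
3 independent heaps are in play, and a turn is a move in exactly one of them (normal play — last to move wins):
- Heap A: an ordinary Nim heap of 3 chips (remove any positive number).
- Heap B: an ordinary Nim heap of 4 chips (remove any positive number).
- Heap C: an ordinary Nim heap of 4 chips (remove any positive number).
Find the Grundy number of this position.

3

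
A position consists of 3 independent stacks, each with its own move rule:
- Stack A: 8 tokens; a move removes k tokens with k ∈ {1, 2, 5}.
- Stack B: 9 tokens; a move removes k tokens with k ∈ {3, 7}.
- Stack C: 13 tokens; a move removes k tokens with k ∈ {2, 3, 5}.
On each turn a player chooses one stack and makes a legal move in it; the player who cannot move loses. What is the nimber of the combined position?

0

Build the Grundy sequence for stack A with g(k) = mex{g(k−s) : s ∈ {1, 2, 5}, s ≤ k}:
g(0) = mex{} = 0
g(1) = mex{0} = 1
g(2) = mex{0,1} = 2
g(3) = mex{1,2} = 0
g(4) = mex{0,2} = 1
g(5) = mex{0,1} = 2
g(6) = mex{1,2} = 0
g(7) = mex{0,2} = 1
g(8) = mex{0,1} = 2
So g(8) = 2.
For stack B, compute g(0), g(1), … with moves {3, 7}:
k:     0  1  2  3  4  5  6  7  8  9
g(k):  0  0  0  1  1  1  0  2  2  1
So g(9) = 1.
Grundy values for stack C (subtraction set {2, 3, 5}):
k:     0  1  2  3  4  5  6  7  8  9 10 11 12 13
g(k):  0  0  1  1  2  2  3  0  0  1  1  2  2  3
So g(13) = 3.
The value of a disjunctive sum is the nim-sum of the parts.
Combined value = 2 XOR 1 XOR 3 = 0.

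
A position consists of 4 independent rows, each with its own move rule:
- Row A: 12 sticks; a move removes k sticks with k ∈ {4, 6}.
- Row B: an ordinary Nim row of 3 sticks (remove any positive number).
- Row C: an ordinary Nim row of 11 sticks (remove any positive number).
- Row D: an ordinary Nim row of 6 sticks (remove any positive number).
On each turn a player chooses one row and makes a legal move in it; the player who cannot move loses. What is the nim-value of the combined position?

14

Build the Grundy sequence for row A with g(k) = mex{g(k−s) : s ∈ {4, 6}, s ≤ k}:
k:     0  1  2  3  4  5  6  7  8  9 10 11 12
g(k):  0  0  0  0  1  1  1  1  2  2  0  0  0
So g(12) = 0.
Row B is a plain Nim row of size 3, so its Grundy value is 3.
Row C is a plain Nim row of size 11, so its Grundy value is 11.
Row D is a plain Nim row of size 6, so its Grundy value is 6.
By the Sprague-Grundy theorem, the Grundy value of a sum of independent games is the XOR of the component values.
Combined value = 0 XOR 3 XOR 11 XOR 6 = 14.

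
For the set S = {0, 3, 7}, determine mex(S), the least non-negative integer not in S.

1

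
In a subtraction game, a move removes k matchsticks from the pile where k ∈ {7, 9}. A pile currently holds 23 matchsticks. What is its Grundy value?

Grundy values for subtraction set {7, 9}:
k:     0  1  2  3  4  5  6  7  8  9 10 11 12 13 14 15 16 17 18 19 20 21 22 23
g(k):  0  0  0  0  0  0  0  1  1  1  1  1  1  1  2  2  0  0  0  0  0  0  0  1
So g(23) = 1.

1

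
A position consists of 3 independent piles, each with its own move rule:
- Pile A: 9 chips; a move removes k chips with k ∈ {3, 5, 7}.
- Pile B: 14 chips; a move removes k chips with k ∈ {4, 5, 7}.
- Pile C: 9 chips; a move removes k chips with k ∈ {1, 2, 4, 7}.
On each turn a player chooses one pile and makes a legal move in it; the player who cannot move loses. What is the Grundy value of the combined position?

Grundy values for pile A (subtraction set {3, 5, 7}):
g(0) = mex{} = 0
g(1) = mex{} = 0
g(2) = mex{} = 0
g(3) = mex{0} = 1
g(4) = mex{0} = 1
g(5) = mex{0} = 1
g(6) = mex{0,1} = 2
g(7) = mex{0,1} = 2
g(8) = mex{0,1} = 2
g(9) = mex{0,1,2} = 3
So g(9) = 3.
Build the Grundy sequence for pile B with g(k) = mex{g(k−s) : s ∈ {4, 5, 7}, s ≤ k}:
k:     0  1  2  3  4  5  6  7  8  9 10 11 12 13 14
g(k):  0  0  0  0  1  1  1  1  2  2  2  0  0  0  0
So g(14) = 0.
Grundy values for pile C (subtraction set {1, 2, 4, 7}):
k:     0  1  2  3  4  5  6  7  8  9
g(k):  0  1  2  0  1  2  0  1  2  0
So g(9) = 0.
By the Sprague-Grundy theorem, the Grundy value of a sum of independent games is the XOR of the component values.
Combined value = 3 ⊕ 0 ⊕ 0 = 3.

3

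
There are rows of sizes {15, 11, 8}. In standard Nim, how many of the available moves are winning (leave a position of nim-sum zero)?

Compute the nim-sum pairwise:
15 ^ 11 = 4
4 ^ 8 = 12
The overall nim-sum is X = 12. A row of size p has a winning move iff p XOR X < p (reduce it to p XOR X).
  15: 15 XOR 12 = 3 < 15 — winning move (to 3).
  11: 11 XOR 12 = 7 < 11 — winning move (to 7).
  8: 8 XOR 12 = 4 < 8 — winning move (to 4).
That gives 3 winning moves.

3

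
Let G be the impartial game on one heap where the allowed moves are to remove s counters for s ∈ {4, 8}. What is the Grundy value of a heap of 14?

0

Compute g(0), g(1), … for moves {4, 8}:
k:     0  1  2  3  4  5  6  7  8  9 10 11 12 13 14
g(k):  0  0  0  0  1  1  1  1  2  2  2  2  0  0  0
So g(14) = 0.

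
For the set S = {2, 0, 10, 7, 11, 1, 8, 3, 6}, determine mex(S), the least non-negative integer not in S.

4

The values 0, 1, 2, 3 are all present; 4 is the first non-negative integer missing from the set.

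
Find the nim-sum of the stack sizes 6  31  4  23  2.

8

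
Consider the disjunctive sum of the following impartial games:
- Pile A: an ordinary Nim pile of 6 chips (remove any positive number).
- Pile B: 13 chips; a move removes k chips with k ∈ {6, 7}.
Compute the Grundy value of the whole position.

Pile A is a plain Nim pile of size 6, so its Grundy value is 6.
Build the Grundy sequence for pile B with g(k) = mex{g(k−s) : s ∈ {6, 7}, s ≤ k}:
g(0) = mex{} = 0
g(1) = mex{} = 0
g(2) = mex{} = 0
g(3) = mex{} = 0
g(4) = mex{} = 0
g(5) = mex{} = 0
g(6) = mex{0} = 1
g(7) = mex{0} = 1
g(8) = mex{0} = 1
g(9) = mex{0} = 1
g(10) = mex{0} = 1
g(11) = mex{0} = 1
g(12) = mex{0,1} = 2
g(13) = mex{1} = 0
So g(13) = 0.
By the Sprague-Grundy theorem, the Grundy value of a sum of independent games is the XOR of the component values.
Combined value = 6 XOR 0 = 6.

6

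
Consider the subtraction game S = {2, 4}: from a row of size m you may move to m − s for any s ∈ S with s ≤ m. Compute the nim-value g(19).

Grundy values for subtraction set {2, 4}:
k:     0  1  2  3  4  5  6  7  8  9 10 11 12 13 14 15 16 17 18 19
g(k):  0  0  1  1  2  2  0  0  1  1  2  2  0  0  1  1  2  2  0  0
So g(19) = 0.

0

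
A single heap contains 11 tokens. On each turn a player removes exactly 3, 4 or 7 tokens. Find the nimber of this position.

Compute g(0), g(1), … for moves {3, 4, 7}:
g(0) = mex{} = 0
g(1) = mex{} = 0
g(2) = mex{} = 0
g(3) = mex{0} = 1
g(4) = mex{0} = 1
g(5) = mex{0} = 1
g(6) = mex{0,1} = 2
g(7) = mex{0,1} = 2
g(8) = mex{0,1} = 2
g(9) = mex{0,1,2} = 3
g(10) = mex{1,2} = 0
g(11) = mex{1,2} = 0
So g(11) = 0.

0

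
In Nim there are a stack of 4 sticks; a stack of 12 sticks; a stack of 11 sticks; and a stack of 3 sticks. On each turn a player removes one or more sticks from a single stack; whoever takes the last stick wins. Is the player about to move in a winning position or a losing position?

Losing position

Bitwise XOR of the heap sizes:
  0100  (4)
  1100  (12)
  1011  (11)
  0011  (3)
  ----
  0000  (0)
The nim-sum is 0, so this is a P-position: the player to move is in a losing position under optimal play.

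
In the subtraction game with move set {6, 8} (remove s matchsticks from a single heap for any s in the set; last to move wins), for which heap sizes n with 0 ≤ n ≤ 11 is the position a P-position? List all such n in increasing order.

Compute g(0), g(1), … for moves {6, 8}:
k:     0  1  2  3  4  5  6  7  8  9 10 11
g(k):  0  0  0  0  0  0  1  1  1  1  1  1
The P-positions (g = 0) in 0..11 are 0, 1, 2, 3, 4, 5.

0, 1, 2, 3, 4, 5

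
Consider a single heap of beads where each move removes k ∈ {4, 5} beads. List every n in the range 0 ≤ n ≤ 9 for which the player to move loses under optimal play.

0, 1, 2, 3, 9

Compute g(0), g(1), … for moves {4, 5}:
g(0) = mex{} = 0
g(1) = mex{} = 0
g(2) = mex{} = 0
g(3) = mex{} = 0
g(4) = mex{0} = 1
g(5) = mex{0} = 1
g(6) = mex{0} = 1
g(7) = mex{0} = 1
g(8) = mex{0,1} = 2
g(9) = mex{1} = 0
The P-positions (g = 0) in 0..9 are 0, 1, 2, 3, 9.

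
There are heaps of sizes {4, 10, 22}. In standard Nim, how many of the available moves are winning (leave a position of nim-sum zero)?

1

Write each in binary and XOR column by column:
  00100  (4)
  01010  (10)
  10110  (22)
  -----
  11000  (24)
The overall nim-sum is X = 24. A heap of size p has a winning move iff p XOR X < p (reduce it to p XOR X).
  4: 4 XOR 24 = 28 ≥ 4 — no move.
  10: 10 XOR 24 = 18 ≥ 10 — no move.
  22: 22 XOR 24 = 14 < 22 — winning move (to 14).
That gives 1 winning move.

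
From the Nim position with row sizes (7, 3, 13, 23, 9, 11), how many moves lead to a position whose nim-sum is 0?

1

In binary:
  00111  (7)
  00011  (3)
  01101  (13)
  10111  (23)
  01001  (9)
  01011  (11)
  -----
  11100  (28)
The overall nim-sum is X = 28. A row of size p has a winning move iff p XOR X < p (reduce it to p XOR X).
  7: 7 XOR 28 = 27 ≥ 7 — no move.
  3: 3 XOR 28 = 31 ≥ 3 — no move.
  13: 13 XOR 28 = 17 ≥ 13 — no move.
  23: 23 XOR 28 = 11 < 23 — winning move (to 11).
  9: 9 XOR 28 = 21 ≥ 9 — no move.
  11: 11 XOR 28 = 23 ≥ 11 — no move.
That gives 1 winning move.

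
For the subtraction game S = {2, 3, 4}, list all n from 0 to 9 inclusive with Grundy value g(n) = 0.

Build the Grundy sequence with g(k) = mex{g(k−s) : s ∈ {2, 3, 4}, s ≤ k}:
g(0) = mex{} = 0
g(1) = mex{} = 0
g(2) = mex{0} = 1
g(3) = mex{0} = 1
g(4) = mex{0,1} = 2
g(5) = mex{0,1} = 2
g(6) = mex{1,2} = 0
g(7) = mex{1,2} = 0
g(8) = mex{0,2} = 1
g(9) = mex{0,2} = 1
The P-positions (g = 0) in 0..9 are 0, 1, 6, 7.

0, 1, 6, 7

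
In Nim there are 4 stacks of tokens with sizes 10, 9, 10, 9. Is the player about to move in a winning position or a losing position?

Losing position

Nim-sum: 10 XOR 9 XOR 10 XOR 9 = 0.
The nim-sum is 0, so this is a P-position: the player to move is in a losing position under optimal play.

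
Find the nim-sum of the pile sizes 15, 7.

8

In binary:
  1111  (15)
  0111  (7)
  ----
  1000  (8)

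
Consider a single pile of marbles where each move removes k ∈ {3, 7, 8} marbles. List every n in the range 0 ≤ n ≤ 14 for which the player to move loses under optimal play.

0, 1, 2, 6, 11, 12

Compute g(0), g(1), … for moves {3, 7, 8}:
g(0) = mex{} = 0
g(1) = mex{} = 0
g(2) = mex{} = 0
g(3) = mex{0} = 1
g(4) = mex{0} = 1
g(5) = mex{0} = 1
g(6) = mex{1} = 0
g(7) = mex{0,1} = 2
g(8) = mex{0,1} = 2
g(9) = mex{0} = 1
g(10) = mex{0,1,2} = 3
g(11) = mex{1,2} = 0
g(12) = mex{1} = 0
g(13) = mex{0,1,3} = 2
g(14) = mex{0,2} = 1
The P-positions (g = 0) in 0..14 are 0, 1, 2, 6, 11, 12.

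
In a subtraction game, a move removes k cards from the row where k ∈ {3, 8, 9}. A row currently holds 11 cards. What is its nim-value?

3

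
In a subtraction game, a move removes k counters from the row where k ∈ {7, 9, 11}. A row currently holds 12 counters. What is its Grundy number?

Grundy values for subtraction set {7, 9, 11}:
k:     0  1  2  3  4  5  6  7  8  9 10 11 12
g(k):  0  0  0  0  0  0  0  1  1  1  1  1  1
So g(12) = 1.

1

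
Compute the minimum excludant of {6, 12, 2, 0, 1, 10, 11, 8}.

3

The values 0, 1, 2 are all present; 3 is the first non-negative integer missing from the set.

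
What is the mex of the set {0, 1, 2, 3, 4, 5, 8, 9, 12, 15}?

6

The values 0, 1, 2, 3, 4, 5 are all present; 6 is the first non-negative integer missing from the set.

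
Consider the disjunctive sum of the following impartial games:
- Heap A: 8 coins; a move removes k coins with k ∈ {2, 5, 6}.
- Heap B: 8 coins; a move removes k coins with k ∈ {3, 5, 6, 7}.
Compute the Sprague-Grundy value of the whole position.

2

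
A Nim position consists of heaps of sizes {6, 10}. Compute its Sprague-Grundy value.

Bitwise XOR of the heap sizes:
  0110  (6)
  1010  (10)
  ----
  1100  (12)

12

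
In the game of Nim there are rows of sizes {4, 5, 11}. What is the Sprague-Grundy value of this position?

10

Compute the nim-sum pairwise:
4 ^ 5 = 1
1 ^ 11 = 10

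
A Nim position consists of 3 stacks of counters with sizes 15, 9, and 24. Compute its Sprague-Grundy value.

Compute the nim-sum pairwise:
15 ^ 9 = 6
6 ^ 24 = 30

30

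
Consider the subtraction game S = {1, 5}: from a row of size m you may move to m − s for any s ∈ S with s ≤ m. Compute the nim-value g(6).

0

Compute g(0), g(1), … for moves {1, 5}:
g(0) = mex{} = 0
g(1) = mex{0} = 1
g(2) = mex{1} = 0
g(3) = mex{0} = 1
g(4) = mex{1} = 0
g(5) = mex{0} = 1
g(6) = mex{1} = 0
So g(6) = 0.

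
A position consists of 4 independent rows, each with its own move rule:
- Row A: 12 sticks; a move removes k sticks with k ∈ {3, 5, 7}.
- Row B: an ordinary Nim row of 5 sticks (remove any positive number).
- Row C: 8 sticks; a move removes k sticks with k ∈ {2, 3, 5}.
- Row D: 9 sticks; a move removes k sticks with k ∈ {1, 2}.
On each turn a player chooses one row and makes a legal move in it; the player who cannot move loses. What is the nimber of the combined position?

5

Build the Grundy sequence for row A with g(k) = mex{g(k−s) : s ∈ {3, 5, 7}, s ≤ k}:
g(0) = mex{} = 0
g(1) = mex{} = 0
g(2) = mex{} = 0
g(3) = mex{0} = 1
g(4) = mex{0} = 1
g(5) = mex{0} = 1
g(6) = mex{0,1} = 2
g(7) = mex{0,1} = 2
g(8) = mex{0,1} = 2
g(9) = mex{0,1,2} = 3
g(10) = mex{1,2} = 0
g(11) = mex{1,2} = 0
g(12) = mex{1,2,3} = 0
So g(12) = 0.
Row B is a plain Nim row of size 5, so its Grundy value is 5.
Grundy values for row C (subtraction set {2, 3, 5}):
k:     0  1  2  3  4  5  6  7  8
g(k):  0  0  1  1  2  2  3  0  0
So g(8) = 0.
Grundy values for row D (subtraction set {1, 2}):
k:     0  1  2  3  4  5  6  7  8  9
g(k):  0  1  2  0  1  2  0  1  2  0
So g(9) = 0.
The value of a disjunctive sum is the nim-sum of the parts.
Combined value = 0 XOR 5 XOR 0 XOR 0 = 5.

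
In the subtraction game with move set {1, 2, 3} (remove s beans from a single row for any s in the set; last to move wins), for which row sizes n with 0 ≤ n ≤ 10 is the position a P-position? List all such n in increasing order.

0, 4, 8

Compute g(0), g(1), … for moves {1, 2, 3}:
k:     0  1  2  3  4  5  6  7  8  9 10
g(k):  0  1  2  3  0  1  2  3  0  1  2
The P-positions (g = 0) in 0..10 are 0, 4, 8.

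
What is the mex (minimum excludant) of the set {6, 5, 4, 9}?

0

0 is not in the set, so the mex is 0.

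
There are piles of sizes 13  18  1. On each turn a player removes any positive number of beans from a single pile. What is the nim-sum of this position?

Nim-sum: 13 ⊕ 18 ⊕ 1 = 30.

30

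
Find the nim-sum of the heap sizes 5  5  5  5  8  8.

Compute the nim-sum pairwise:
5 ^ 5 = 0
0 ^ 5 = 5
5 ^ 5 = 0
0 ^ 8 = 8
8 ^ 8 = 0

0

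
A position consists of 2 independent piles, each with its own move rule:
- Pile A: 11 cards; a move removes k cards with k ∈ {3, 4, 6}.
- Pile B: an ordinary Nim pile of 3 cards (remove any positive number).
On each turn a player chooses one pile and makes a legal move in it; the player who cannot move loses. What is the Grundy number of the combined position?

Grundy values for pile A (subtraction set {3, 4, 6}):
k:     0  1  2  3  4  5  6  7  8  9 10 11
g(k):  0  0  0  1  1  1  2  2  2  0  0  0
So g(11) = 0.
Pile B is a plain Nim pile of size 3, so its Grundy value is 3.
By the Sprague-Grundy theorem, the Grundy value of a sum of independent games is the XOR of the component values.
Combined value = 0 ⊕ 3 = 3.

3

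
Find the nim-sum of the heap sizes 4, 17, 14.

27

Compute the nim-sum pairwise:
4 ^ 17 = 21
21 ^ 14 = 27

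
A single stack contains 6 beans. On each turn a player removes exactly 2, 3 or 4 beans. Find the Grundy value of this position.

Compute g(0), g(1), … for moves {2, 3, 4}:
g(0) = mex{} = 0
g(1) = mex{} = 0
g(2) = mex{0} = 1
g(3) = mex{0} = 1
g(4) = mex{0,1} = 2
g(5) = mex{0,1} = 2
g(6) = mex{1,2} = 0
So g(6) = 0.

0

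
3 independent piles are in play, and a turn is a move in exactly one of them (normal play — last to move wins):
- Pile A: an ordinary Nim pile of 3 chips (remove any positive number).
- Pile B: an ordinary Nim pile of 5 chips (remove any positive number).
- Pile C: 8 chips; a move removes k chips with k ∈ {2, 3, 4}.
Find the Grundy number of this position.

7

Pile A is a plain Nim pile of size 3, so its Grundy value is 3.
Pile B is a plain Nim pile of size 5, so its Grundy value is 5.
Build the Grundy sequence for pile C with g(k) = mex{g(k−s) : s ∈ {2, 3, 4}, s ≤ k}:
g(0) = mex{} = 0
g(1) = mex{} = 0
g(2) = mex{0} = 1
g(3) = mex{0} = 1
g(4) = mex{0,1} = 2
g(5) = mex{0,1} = 2
g(6) = mex{1,2} = 0
g(7) = mex{1,2} = 0
g(8) = mex{0,2} = 1
So g(8) = 1.
By the Sprague-Grundy theorem, the Grundy value of a sum of independent games is the XOR of the component values.
Combined value = 3 ⊕ 5 ⊕ 1 = 7.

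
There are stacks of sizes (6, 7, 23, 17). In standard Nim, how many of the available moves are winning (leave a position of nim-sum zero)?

3

Compute the nim-sum pairwise:
6 ^ 7 = 1
1 ^ 23 = 22
22 ^ 17 = 7
The overall nim-sum is X = 7. A stack of size p has a winning move iff p XOR X < p (reduce it to p XOR X).
  6: 6 XOR 7 = 1 < 6 — winning move (to 1).
  7: 7 XOR 7 = 0 < 7 — winning move (to 0).
  23: 23 XOR 7 = 16 < 23 — winning move (to 16).
  17: 17 XOR 7 = 22 ≥ 17 — no move.
That gives 3 winning moves.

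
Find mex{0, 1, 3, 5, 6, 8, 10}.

The values 0, 1 are all present; 2 is the first non-negative integer missing from the set.

2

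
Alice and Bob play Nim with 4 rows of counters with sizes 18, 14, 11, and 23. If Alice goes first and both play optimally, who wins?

Bob wins

Nim-sum: 18 ^ 14 ^ 11 ^ 23 = 0.
The nim-sum is 0, so this is a P-position: the player to move is in a losing position under optimal play; Alice is about to move from it and so loses — Bob wins.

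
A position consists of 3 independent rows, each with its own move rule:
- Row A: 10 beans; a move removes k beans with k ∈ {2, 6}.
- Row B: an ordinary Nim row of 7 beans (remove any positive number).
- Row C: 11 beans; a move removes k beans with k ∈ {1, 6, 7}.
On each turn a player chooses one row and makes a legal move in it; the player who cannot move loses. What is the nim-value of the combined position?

Grundy values for row A (subtraction set {2, 6}):
g(0) = mex{} = 0
g(1) = mex{} = 0
g(2) = mex{0} = 1
g(3) = mex{0} = 1
g(4) = mex{1} = 0
g(5) = mex{1} = 0
g(6) = mex{0} = 1
g(7) = mex{0} = 1
g(8) = mex{1} = 0
g(9) = mex{1} = 0
g(10) = mex{0} = 1
So g(10) = 1.
Row B is a plain Nim row of size 7, so its Grundy value is 7.
Grundy values for row C (subtraction set {1, 6, 7}):
k:     0  1  2  3  4  5  6  7  8  9 10 11
g(k):  0  1  0  1  0  1  2  3  2  3  2  3
So g(11) = 3.
By the Sprague-Grundy theorem, the Grundy value of a sum of independent games is the XOR of the component values.
Combined value = 1 XOR 7 XOR 3 = 5.

5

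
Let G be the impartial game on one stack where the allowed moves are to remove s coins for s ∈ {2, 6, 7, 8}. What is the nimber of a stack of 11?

3

Build the Grundy sequence with g(k) = mex{g(k−s) : s ∈ {2, 6, 7, 8}, s ≤ k}:
g(0) = mex{} = 0
g(1) = mex{} = 0
g(2) = mex{0} = 1
g(3) = mex{0} = 1
g(4) = mex{1} = 0
g(5) = mex{1} = 0
g(6) = mex{0} = 1
g(7) = mex{0} = 1
g(8) = mex{0,1} = 2
g(9) = mex{0,1} = 2
g(10) = mex{0,1,2} = 3
g(11) = mex{0,1,2} = 3
So g(11) = 3.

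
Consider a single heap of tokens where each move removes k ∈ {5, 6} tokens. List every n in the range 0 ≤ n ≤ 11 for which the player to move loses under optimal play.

Grundy values for subtraction set {5, 6}:
k:     0  1  2  3  4  5  6  7  8  9 10 11
g(k):  0  0  0  0  0  1  1  1  1  1  2  0
The P-positions (g = 0) in 0..11 are 0, 1, 2, 3, 4, 11.

0, 1, 2, 3, 4, 11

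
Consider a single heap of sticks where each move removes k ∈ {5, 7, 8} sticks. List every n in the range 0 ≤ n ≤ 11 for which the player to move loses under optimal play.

0, 1, 2, 3, 4

Grundy values for subtraction set {5, 7, 8}:
k:     0  1  2  3  4  5  6  7  8  9 10 11
g(k):  0  0  0  0  0  1  1  1  1  1  2  2
The P-positions (g = 0) in 0..11 are 0, 1, 2, 3, 4.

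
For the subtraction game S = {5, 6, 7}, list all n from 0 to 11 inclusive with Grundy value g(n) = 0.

0, 1, 2, 3, 4

Compute g(0), g(1), … for moves {5, 6, 7}:
g(0) = mex{} = 0
g(1) = mex{} = 0
g(2) = mex{} = 0
g(3) = mex{} = 0
g(4) = mex{} = 0
g(5) = mex{0} = 1
g(6) = mex{0} = 1
g(7) = mex{0} = 1
g(8) = mex{0} = 1
g(9) = mex{0} = 1
g(10) = mex{0,1} = 2
g(11) = mex{0,1} = 2
The P-positions (g = 0) in 0..11 are 0, 1, 2, 3, 4.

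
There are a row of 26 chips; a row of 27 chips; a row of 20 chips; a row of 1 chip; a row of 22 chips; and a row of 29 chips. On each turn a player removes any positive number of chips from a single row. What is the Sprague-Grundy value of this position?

Bitwise XOR of the heap sizes:
  11010  (26)
  11011  (27)
  10100  (20)
  00001  (1)
  10110  (22)
  11101  (29)
  -----
  11111  (31)

31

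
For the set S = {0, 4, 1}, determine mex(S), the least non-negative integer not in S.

2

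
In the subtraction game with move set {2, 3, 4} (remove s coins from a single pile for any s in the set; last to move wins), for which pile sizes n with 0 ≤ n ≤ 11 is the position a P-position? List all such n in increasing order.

0, 1, 6, 7

Build the Grundy sequence with g(k) = mex{g(k−s) : s ∈ {2, 3, 4}, s ≤ k}:
k:     0  1  2  3  4  5  6  7  8  9 10 11
g(k):  0  0  1  1  2  2  0  0  1  1  2  2
The P-positions (g = 0) in 0..11 are 0, 1, 6, 7.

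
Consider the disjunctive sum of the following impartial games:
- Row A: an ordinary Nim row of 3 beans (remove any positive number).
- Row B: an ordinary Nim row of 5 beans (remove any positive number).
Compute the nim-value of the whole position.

6

Row A is a plain Nim row of size 3, so its Grundy value is 3.
Row B is a plain Nim row of size 5, so its Grundy value is 5.
The value of a disjunctive sum is the nim-sum of the parts.
Combined value = 3 XOR 5 = 6.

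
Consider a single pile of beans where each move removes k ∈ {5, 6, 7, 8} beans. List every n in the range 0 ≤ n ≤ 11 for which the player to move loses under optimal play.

0, 1, 2, 3, 4

Compute g(0), g(1), … for moves {5, 6, 7, 8}:
k:     0  1  2  3  4  5  6  7  8  9 10 11
g(k):  0  0  0  0  0  1  1  1  1  1  2  2
The P-positions (g = 0) in 0..11 are 0, 1, 2, 3, 4.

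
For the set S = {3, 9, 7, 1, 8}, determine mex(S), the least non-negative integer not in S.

0 is not in the set, so the mex is 0.

0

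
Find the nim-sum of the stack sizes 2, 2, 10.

10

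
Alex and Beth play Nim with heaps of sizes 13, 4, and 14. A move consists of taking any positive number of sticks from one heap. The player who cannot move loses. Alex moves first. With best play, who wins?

Compute the nim-sum pairwise:
13 ^ 4 = 9
9 ^ 14 = 7
The nim-sum is 7 ≠ 0, so this is an N-position: the player to move can win; Alex has a winning move.

Alex wins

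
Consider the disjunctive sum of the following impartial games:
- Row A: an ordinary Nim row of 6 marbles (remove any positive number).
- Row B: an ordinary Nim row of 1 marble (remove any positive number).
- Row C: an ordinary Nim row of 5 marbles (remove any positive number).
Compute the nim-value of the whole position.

2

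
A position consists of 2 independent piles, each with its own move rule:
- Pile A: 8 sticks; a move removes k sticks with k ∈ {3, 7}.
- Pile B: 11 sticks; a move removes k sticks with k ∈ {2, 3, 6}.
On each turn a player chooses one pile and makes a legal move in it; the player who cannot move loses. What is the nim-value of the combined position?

3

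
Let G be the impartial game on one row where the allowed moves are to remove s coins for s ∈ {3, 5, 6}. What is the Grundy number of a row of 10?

Grundy values for subtraction set {3, 5, 6}:
g(0) = mex{} = 0
g(1) = mex{} = 0
g(2) = mex{} = 0
g(3) = mex{0} = 1
g(4) = mex{0} = 1
g(5) = mex{0} = 1
g(6) = mex{0,1} = 2
g(7) = mex{0,1} = 2
g(8) = mex{0,1} = 2
g(9) = mex{1,2} = 0
g(10) = mex{1,2} = 0
So g(10) = 0.

0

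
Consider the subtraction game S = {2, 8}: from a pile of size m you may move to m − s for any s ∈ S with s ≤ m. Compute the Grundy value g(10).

Build the Grundy sequence with g(k) = mex{g(k−s) : s ∈ {2, 8}, s ≤ k}:
g(0) = mex{} = 0
g(1) = mex{} = 0
g(2) = mex{0} = 1
g(3) = mex{0} = 1
g(4) = mex{1} = 0
g(5) = mex{1} = 0
g(6) = mex{0} = 1
g(7) = mex{0} = 1
g(8) = mex{0,1} = 2
g(9) = mex{0,1} = 2
g(10) = mex{1,2} = 0
So g(10) = 0.

0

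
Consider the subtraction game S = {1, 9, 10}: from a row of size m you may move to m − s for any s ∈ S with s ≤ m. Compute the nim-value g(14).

2

Compute g(0), g(1), … for moves {1, 9, 10}:
g(0) = mex{} = 0
g(1) = mex{0} = 1
g(2) = mex{1} = 0
g(3) = mex{0} = 1
g(4) = mex{1} = 0
g(5) = mex{0} = 1
g(6) = mex{1} = 0
g(7) = mex{0} = 1
g(8) = mex{1} = 0
g(9) = mex{0} = 1
g(10) = mex{0,1} = 2
g(11) = mex{0,1,2} = 3
g(12) = mex{0,1,3} = 2
g(13) = mex{0,1,2} = 3
g(14) = mex{0,1,3} = 2
So g(14) = 2.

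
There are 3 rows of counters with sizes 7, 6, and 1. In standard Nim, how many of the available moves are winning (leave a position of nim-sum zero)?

0

Nim-sum: 7 XOR 6 XOR 1 = 0.
The nim-sum is already 0, so every move leaves a nonzero nim-sum — there are no winning moves.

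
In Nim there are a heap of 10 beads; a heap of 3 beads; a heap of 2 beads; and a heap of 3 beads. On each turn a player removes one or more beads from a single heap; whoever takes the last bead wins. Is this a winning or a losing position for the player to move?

Winning position

In binary:
  1010  (10)
  0011  (3)
  0010  (2)
  0011  (3)
  ----
  1000  (8)
The nim-sum is 8 ≠ 0, so this is an N-position: the player to move can win.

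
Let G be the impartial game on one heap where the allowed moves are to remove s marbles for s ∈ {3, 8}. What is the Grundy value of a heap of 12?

0

Build the Grundy sequence with g(k) = mex{g(k−s) : s ∈ {3, 8}, s ≤ k}:
k:     0  1  2  3  4  5  6  7  8  9 10 11 12
g(k):  0  0  0  1  1  1  0  0  2  1  1  0  0
So g(12) = 0.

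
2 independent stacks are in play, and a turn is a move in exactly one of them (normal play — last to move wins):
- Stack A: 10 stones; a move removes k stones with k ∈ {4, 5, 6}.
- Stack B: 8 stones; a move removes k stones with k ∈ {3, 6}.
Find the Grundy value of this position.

2

For stack A, compute g(0), g(1), … with moves {4, 5, 6}:
g(0) = mex{} = 0
g(1) = mex{} = 0
g(2) = mex{} = 0
g(3) = mex{} = 0
g(4) = mex{0} = 1
g(5) = mex{0} = 1
g(6) = mex{0} = 1
g(7) = mex{0} = 1
g(8) = mex{0,1} = 2
g(9) = mex{0,1} = 2
g(10) = mex{1} = 0
So g(10) = 0.
Grundy values for stack B (subtraction set {3, 6}):
k:     0  1  2  3  4  5  6  7  8
g(k):  0  0  0  1  1  1  2  2  2
So g(8) = 2.
The value of a disjunctive sum is the nim-sum of the parts.
Combined value = 0 ⊕ 2 = 2.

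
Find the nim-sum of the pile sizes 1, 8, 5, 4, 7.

15

Bitwise XOR of the heap sizes:
  0001  (1)
  1000  (8)
  0101  (5)
  0100  (4)
  0111  (7)
  ----
  1111  (15)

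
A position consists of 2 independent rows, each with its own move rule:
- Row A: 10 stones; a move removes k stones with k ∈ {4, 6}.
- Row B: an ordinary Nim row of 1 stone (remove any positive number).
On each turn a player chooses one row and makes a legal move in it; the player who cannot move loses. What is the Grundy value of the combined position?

Build the Grundy sequence for row A with g(k) = mex{g(k−s) : s ∈ {4, 6}, s ≤ k}:
g(0) = mex{} = 0
g(1) = mex{} = 0
g(2) = mex{} = 0
g(3) = mex{} = 0
g(4) = mex{0} = 1
g(5) = mex{0} = 1
g(6) = mex{0} = 1
g(7) = mex{0} = 1
g(8) = mex{0,1} = 2
g(9) = mex{0,1} = 2
g(10) = mex{1} = 0
So g(10) = 0.
Row B is a plain Nim row of size 1, so its Grundy value is 1.
The value of a disjunctive sum is the nim-sum of the parts.
Combined value = 0 XOR 1 = 1.

1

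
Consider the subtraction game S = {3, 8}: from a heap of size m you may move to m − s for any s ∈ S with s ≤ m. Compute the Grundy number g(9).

1

Compute g(0), g(1), … for moves {3, 8}:
g(0) = mex{} = 0
g(1) = mex{} = 0
g(2) = mex{} = 0
g(3) = mex{0} = 1
g(4) = mex{0} = 1
g(5) = mex{0} = 1
g(6) = mex{1} = 0
g(7) = mex{1} = 0
g(8) = mex{0,1} = 2
g(9) = mex{0} = 1
So g(9) = 1.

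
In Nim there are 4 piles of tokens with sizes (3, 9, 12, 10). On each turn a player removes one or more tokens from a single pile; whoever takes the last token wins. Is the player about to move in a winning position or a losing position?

Winning position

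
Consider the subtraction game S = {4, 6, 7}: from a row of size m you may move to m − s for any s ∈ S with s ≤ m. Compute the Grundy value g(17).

Build the Grundy sequence with g(k) = mex{g(k−s) : s ∈ {4, 6, 7}, s ≤ k}:
k:     0  1  2  3  4  5  6  7  8  9 10 11 12 13 14 15 16 17
g(k):  0  0  0  0  1  1  1  1  2  2  2  0  0  0  0  1  1  1
So g(17) = 1.

1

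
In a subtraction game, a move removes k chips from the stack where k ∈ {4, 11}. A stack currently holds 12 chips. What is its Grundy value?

Compute g(0), g(1), … for moves {4, 11}:
k:     0  1  2  3  4  5  6  7  8  9 10 11 12
g(k):  0  0  0  0  1  1  1  1  0  0  0  2  1
So g(12) = 1.

1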